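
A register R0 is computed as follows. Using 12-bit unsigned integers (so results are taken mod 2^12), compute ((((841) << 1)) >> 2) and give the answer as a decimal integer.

420

841 = 001101001001
→ << 1 (mod 2^12) → 011010010010 = 1682
→ >> 2 → 000110100100 = 420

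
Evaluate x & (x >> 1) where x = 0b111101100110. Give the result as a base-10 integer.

1826

x = 111101100110 = 3942
x>>1 = 011110110011
AND  = 011100100010 = 1826
(x & (x >> 1) has a 1 wherever x has two consecutive 1 bits.)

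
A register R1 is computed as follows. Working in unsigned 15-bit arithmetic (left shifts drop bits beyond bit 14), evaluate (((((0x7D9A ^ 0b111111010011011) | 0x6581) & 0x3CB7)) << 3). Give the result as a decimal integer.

0x7D9A = 111110110011010
0b111111010011011 = 111111010011011
→ ^ → 000001100000001 = 769
0x6581 = 110010110000001
→ | → 110011110000001 = 26497
0x3CB7 = 011110010110111
→ & → 010010010000001 = 9345
→ << 3 (mod 2^15) → 010010000001000 = 9224

9224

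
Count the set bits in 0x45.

0x45 = 1000101
Count the 1s: 1 + 1 + 1 = 3

3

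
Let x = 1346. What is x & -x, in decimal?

2

x = 10101000010 = 1346
-x (two's complement) = …01010111110
AND   = 00000000010 = 2
(x & -x isolates the lowest set bit of x.)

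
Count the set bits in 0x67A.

0x67A = 11001111010
Count the 1s: 1 + 1 + 1 + 1 + 1 + 1 + 1 = 7

7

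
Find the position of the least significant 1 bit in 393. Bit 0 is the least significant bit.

0

393 = 110001001
Trailing zeros: 0, so the lowest set bit is bit 0 (value 1).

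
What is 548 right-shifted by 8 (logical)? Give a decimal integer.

548 = 1000100100
shift right by 8 → 0000000010 = 2
(equivalently, floor(548 / 256))

2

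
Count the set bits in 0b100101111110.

n = 100101111110
Count the 1s: 1 + 1 + 1 + 1 + 1 + 1 + 1 + 1 = 8

8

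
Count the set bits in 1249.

5

1249 = 10011100001
Count the 1s: 1 + 1 + 1 + 1 + 1 = 5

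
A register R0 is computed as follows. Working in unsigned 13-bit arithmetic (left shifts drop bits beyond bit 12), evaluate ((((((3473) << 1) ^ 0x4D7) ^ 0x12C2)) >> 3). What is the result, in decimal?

3473 = 0110110010001
→ << 1 (mod 2^13) → 1101100100010 = 6946
0x4D7 = 0010011010111
→ ^ → 1111111110101 = 8181
0x12C2 = 1001011000010
→ ^ → 0110100110111 = 3383
→ >> 3 → 0000110100110 = 422

422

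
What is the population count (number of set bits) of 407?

407 = 110010111
Count the 1s: 1 + 1 + 1 + 1 + 1 + 1 = 6

6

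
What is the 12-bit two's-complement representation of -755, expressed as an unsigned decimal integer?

755 in 12 bits: 001011110011
Invert: 110100001100
Add 1:  110100001101 = 3341
(Check: 2^12 - 755 = 4096 - 755 = 3341.)

3341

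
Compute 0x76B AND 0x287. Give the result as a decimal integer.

515

0x76B = 11101101011
0x287 = 01010000111
AND → 01000000011 = 515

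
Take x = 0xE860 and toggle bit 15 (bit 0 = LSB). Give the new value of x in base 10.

x = 1110100001100000
bit 15 is currently 1; toggle it via x ^ (1 << 15) = x ^ 32768
→ 0110100001100000 = 26720

26720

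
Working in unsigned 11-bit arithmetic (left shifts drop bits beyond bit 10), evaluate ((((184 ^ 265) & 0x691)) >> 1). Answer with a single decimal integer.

72

184 = 00010111000
265 = 00100001001
→ ^ → 00110110001 = 433
0x691 = 11010010001
→ & → 00010010001 = 145
→ >> 1 → 00001001000 = 72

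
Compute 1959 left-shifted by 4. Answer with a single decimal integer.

1959 = 000011110100111
shift left by 4 → 111101001110000 = 31344
(equivalently, 1959 × 2^4 = 1959 × 16)

31344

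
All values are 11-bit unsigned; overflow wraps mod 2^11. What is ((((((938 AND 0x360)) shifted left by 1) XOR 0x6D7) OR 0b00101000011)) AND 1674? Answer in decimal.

938 = 01110101010
0x360 = 01101100000
→ AND → 01100100000 = 800
→ shifted left by 1 (mod 2^11) → 11001000000 = 1600
0x6D7 = 11011010111
→ XOR → 00010010111 = 151
0b00101000011 = 00101000011
→ OR → 00111010111 = 471
1674 = 11010001010
→ AND → 00010000010 = 130

130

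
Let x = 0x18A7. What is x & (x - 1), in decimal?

6310

x = 1100010100111 = 6311
x - 1 = 1100010100110
AND   = 1100010100110 = 6310
(x & (x - 1) clears the lowest set bit of x.)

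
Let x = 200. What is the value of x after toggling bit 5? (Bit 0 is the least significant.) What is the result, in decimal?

x = 11001000
bit 5 is currently 0; toggle it via x ^ (1 << 5) = x ^ 32
→ 11101000 = 232

232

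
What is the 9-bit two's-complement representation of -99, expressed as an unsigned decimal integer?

99 in 9 bits: 001100011
Invert: 110011100
Add 1:  110011101 = 413
(Check: 2^9 - 99 = 512 - 99 = 413.)

413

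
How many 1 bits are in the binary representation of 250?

6

250 = 11111010
Count the 1s: 1 + 1 + 1 + 1 + 1 + 1 = 6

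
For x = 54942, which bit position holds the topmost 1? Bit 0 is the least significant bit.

54942 = 1101011010011110
The topmost 1 is at position 15 (since 2^15 = 32768 ≤ 54942 < 65536).

15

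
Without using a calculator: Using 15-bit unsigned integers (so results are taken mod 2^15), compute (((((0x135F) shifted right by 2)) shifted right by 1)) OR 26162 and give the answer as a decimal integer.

26235

0x135F = 001001101011111
→ shifted right by 2 → 000010011010111 = 1239
→ shifted right by 1 → 000001001101011 = 619
26162 = 110011000110010
→ OR → 110011001111011 = 26235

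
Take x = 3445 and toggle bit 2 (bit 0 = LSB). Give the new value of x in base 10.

x = 110101110101
bit 2 is currently 1; toggle it via x ^ (1 << 2) = x ^ 4
→ 110101110001 = 3441

3441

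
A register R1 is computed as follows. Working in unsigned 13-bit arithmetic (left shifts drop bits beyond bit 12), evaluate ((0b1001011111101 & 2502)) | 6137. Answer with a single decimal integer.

0b1001011111101 = 1001011111101
2502 = 0100111000110
→ & → 0000011000100 = 196
6137 = 1011111111001
→ | → 1011111111101 = 6141

6141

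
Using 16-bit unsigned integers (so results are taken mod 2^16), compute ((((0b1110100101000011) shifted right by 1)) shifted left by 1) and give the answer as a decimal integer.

59714

0b1110100101000011 = 1110100101000011
→ shifted right by 1 → 0111010010100001 = 29857
→ shifted left by 1 (mod 2^16) → 1110100101000010 = 59714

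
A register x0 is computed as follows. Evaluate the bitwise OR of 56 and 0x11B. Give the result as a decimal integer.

315

56 = 000111000
0x11B = 100011011
 OR → 100111011 = 315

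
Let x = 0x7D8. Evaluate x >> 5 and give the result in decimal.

0x7D8 = 11111011000
shift right by 5 → 00000111110 = 62
(equivalently, floor(2008 / 32))

62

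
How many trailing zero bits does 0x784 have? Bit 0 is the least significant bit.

0x784 = 11110000100
Trailing zeros: 2, so the lowest set bit is bit 2 (value 4).

2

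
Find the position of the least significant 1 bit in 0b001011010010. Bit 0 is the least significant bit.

1

0b001011010010 = 1011010010
Trailing zeros: 1, so the lowest set bit is bit 1 (value 2).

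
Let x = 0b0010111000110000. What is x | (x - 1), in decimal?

11839

x = 10111000110000 = 11824
x - 1 = 10111000101111
OR    = 10111000111111 = 11839
(x | (x - 1) sets all bits below the lowest set bit.)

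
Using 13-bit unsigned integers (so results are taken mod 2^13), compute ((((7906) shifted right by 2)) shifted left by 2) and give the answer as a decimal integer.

7904

7906 = 1111011100010
→ shifted right by 2 → 0011110111000 = 1976
→ shifted left by 2 (mod 2^13) → 1111011100000 = 7904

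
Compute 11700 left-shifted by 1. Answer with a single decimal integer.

11700 = 010110110110100
shift left by 1 → 101101101101000 = 23400
(equivalently, 11700 × 2^1 = 11700 × 2)

23400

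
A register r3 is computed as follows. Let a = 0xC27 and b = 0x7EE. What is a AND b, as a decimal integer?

1062

0xC27 = 110000100111
0x7EE = 011111101110
AND → 010000100110 = 1062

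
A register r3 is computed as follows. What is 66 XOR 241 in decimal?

179

66 = 01000010
241 = 11110001
XOR → 10110011 = 179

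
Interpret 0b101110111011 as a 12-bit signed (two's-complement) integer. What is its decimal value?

-1093

pattern = 101110111011 (MSB is 1 ⇒ negative)
Invert: 010001000100, add 1 → 010001000101 = 1093, so the value is -1093.
(Equivalently: 3003 - 2^12 = 3003 - 4096 = -1093.)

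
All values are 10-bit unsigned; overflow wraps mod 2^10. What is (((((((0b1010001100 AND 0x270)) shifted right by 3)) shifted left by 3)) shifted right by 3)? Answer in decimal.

0b1010001100 = 1010001100
0x270 = 1001110000
→ AND → 1000000000 = 512
→ shifted right by 3 → 0001000000 = 64
→ shifted left by 3 (mod 2^10) → 1000000000 = 512
→ shifted right by 3 → 0001000000 = 64

64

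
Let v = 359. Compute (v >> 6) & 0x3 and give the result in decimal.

1

v = 0101100111
Shift right by 6: 0101
Mask low 2 bits: 01 = 1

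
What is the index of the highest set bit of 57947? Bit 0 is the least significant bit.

15

57947 = 1110001001011011
The topmost 1 is at position 15 (since 2^15 = 32768 ≤ 57947 < 65536).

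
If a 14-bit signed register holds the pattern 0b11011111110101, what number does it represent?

-2059

pattern = 11011111110101 (MSB is 1 ⇒ negative)
Invert: 00100000001010, add 1 → 00100000001011 = 2059, so the value is -2059.
(Equivalently: 14325 - 2^14 = 14325 - 16384 = -2059.)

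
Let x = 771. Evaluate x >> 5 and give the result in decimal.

24

771 = 1100000011
shift right by 5 → 0000011000 = 24
(equivalently, floor(771 / 32))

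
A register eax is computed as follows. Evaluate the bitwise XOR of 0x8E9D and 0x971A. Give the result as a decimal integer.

6535

0x8E9D = 1000111010011101
0x971A = 1001011100011010
XOR → 0001100110000111 = 6535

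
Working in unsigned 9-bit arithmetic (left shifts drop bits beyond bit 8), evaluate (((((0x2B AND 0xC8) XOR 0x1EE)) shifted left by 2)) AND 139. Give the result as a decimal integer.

136

0x2B = 000101011
0xC8 = 011001000
→ AND → 000001000 = 8
0x1EE = 111101110
→ XOR → 111100110 = 486
→ shifted left by 2 (mod 2^9) → 110011000 = 408
139 = 010001011
→ AND → 010001000 = 136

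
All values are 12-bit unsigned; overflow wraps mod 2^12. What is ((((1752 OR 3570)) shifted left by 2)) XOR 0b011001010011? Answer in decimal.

2491

1752 = 011011011000
3570 = 110111110010
→ OR → 111111111010 = 4090
→ shifted left by 2 (mod 2^12) → 111111101000 = 4072
0b011001010011 = 011001010011
→ XOR → 100110111011 = 2491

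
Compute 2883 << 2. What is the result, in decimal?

11532

2883 = 00101101000011
shift left by 2 → 10110100001100 = 11532
(equivalently, 2883 × 2^2 = 2883 × 4)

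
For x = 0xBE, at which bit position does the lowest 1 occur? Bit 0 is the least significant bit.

1

0xBE = 10111110
Trailing zeros: 1, so the lowest set bit is bit 1 (value 2).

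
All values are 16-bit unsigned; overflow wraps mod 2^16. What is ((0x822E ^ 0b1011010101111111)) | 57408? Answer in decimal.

63313

0x822E = 1000001000101110
0b1011010101111111 = 1011010101111111
→ ^ → 0011011101010001 = 14161
57408 = 1110000001000000
→ | → 1111011101010001 = 63313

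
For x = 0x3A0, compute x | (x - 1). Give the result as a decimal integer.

959

x = 1110100000 = 928
x - 1 = 1110011111
OR    = 1110111111 = 959
(x | (x - 1) sets all bits below the lowest set bit.)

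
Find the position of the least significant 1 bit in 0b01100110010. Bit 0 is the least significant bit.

1

0b01100110010 = 1100110010
Trailing zeros: 1, so the lowest set bit is bit 1 (value 2).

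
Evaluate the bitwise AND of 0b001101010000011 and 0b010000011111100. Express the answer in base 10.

128

a = 01101010000011
b = 10000011111100
AND → 00000010000000 = 128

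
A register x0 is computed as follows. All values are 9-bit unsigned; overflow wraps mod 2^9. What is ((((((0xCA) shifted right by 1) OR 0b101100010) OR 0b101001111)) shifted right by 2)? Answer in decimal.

91

0xCA = 011001010
→ shifted right by 1 → 001100101 = 101
0b101100010 = 101100010
→ OR → 101100111 = 359
0b101001111 = 101001111
→ OR → 101101111 = 367
→ shifted right by 2 → 001011011 = 91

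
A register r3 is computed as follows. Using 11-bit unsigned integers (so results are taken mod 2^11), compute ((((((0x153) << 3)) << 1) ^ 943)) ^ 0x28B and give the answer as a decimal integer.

1044

0x153 = 00101010011
→ << 3 (mod 2^11) → 01010011000 = 664
→ << 1 (mod 2^11) → 10100110000 = 1328
943 = 01110101111
→ ^ → 11010011111 = 1695
0x28B = 01010001011
→ ^ → 10000010100 = 1044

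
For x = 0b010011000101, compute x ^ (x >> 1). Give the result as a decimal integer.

1703

x = 10011000101 = 1221
x>>1 = 01001100010
XOR  = 11010100111 = 1703
(x ^ (x >> 1) gives the standard binary-reflected Gray code of x.)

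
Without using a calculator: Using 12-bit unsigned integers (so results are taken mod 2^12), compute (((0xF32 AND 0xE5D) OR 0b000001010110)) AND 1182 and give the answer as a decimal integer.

1046

0xF32 = 111100110010
0xE5D = 111001011101
→ AND → 111000010000 = 3600
0b000001010110 = 000001010110
→ OR → 111001010110 = 3670
1182 = 010010011110
→ AND → 010000010110 = 1046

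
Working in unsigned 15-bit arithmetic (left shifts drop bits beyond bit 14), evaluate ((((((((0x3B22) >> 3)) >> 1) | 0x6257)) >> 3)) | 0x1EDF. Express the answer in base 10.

0x3B22 = 011101100100010
→ >> 3 → 000011101100100 = 1892
→ >> 1 → 000001110110010 = 946
0x6257 = 110001001010111
→ | → 110001111110111 = 25591
→ >> 3 → 000110001111110 = 3198
0x1EDF = 001111011011111
→ | → 001111011111111 = 7935

7935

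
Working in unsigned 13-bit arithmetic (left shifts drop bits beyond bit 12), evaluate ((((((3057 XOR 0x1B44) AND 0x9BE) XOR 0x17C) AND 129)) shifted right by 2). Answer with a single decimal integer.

3057 = 0101111110001
0x1B44 = 1101101000100
→ XOR → 1000010110101 = 4277
0x9BE = 0100110111110
→ AND → 0000010110100 = 180
0x17C = 0000101111100
→ XOR → 0000111001000 = 456
129 = 0000010000001
→ AND → 0000010000000 = 128
→ shifted right by 2 → 0000000100000 = 32

32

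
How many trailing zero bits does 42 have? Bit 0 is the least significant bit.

42 = 101010
Trailing zeros: 1, so the lowest set bit is bit 1 (value 2).

1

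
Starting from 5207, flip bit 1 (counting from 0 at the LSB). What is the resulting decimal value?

x = 1010001010111
bit 1 is currently 1; toggle it via x ^ (1 << 1) = x ^ 2
→ 1010001010101 = 5205

5205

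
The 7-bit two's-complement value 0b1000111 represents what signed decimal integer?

-57

pattern = 1000111 (MSB is 1 ⇒ negative)
Invert: 0111000, add 1 → 0111001 = 57, so the value is -57.
(Equivalently: 71 - 2^7 = 71 - 128 = -57.)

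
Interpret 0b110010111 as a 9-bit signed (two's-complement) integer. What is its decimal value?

pattern = 110010111 (MSB is 1 ⇒ negative)
Invert: 001101000, add 1 → 001101001 = 105, so the value is -105.
(Equivalently: 407 - 2^9 = 407 - 512 = -105.)

-105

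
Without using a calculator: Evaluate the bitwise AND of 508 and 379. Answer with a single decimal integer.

508 = 111111100
379 = 101111011
AND → 101111000 = 376

376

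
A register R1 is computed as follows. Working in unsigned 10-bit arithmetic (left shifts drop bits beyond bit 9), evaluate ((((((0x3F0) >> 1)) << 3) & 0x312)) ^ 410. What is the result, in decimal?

0x3F0 = 1111110000
→ >> 1 → 0111111000 = 504
→ << 3 (mod 2^10) → 1111000000 = 960
0x312 = 1100010010
→ & → 1100000000 = 768
410 = 0110011010
→ ^ → 1010011010 = 666

666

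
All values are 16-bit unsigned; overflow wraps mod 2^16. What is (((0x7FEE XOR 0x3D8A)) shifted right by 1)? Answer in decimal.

8498

0x7FEE = 0111111111101110
0x3D8A = 0011110110001010
→ XOR → 0100001001100100 = 16996
→ shifted right by 1 → 0010000100110010 = 8498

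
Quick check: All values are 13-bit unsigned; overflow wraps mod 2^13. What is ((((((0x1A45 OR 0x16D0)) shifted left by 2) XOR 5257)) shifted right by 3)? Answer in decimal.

0x1A45 = 1101001000101
0x16D0 = 1011011010000
→ OR → 1111011010101 = 7893
→ shifted left by 2 (mod 2^13) → 1101101010100 = 6996
5257 = 1010010001001
→ XOR → 0111111011101 = 4061
→ shifted right by 3 → 0000111111011 = 507

507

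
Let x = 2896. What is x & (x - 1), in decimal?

x = 101101010000 = 2896
x - 1 = 101101001111
AND   = 101101000000 = 2880
(x & (x - 1) clears the lowest set bit of x.)

2880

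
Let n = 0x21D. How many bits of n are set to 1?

5

0x21D = 1000011101
Count the 1s: 1 + 1 + 1 + 1 + 1 = 5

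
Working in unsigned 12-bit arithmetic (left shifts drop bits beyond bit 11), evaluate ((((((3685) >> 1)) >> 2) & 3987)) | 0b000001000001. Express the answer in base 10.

3685 = 111001100101
→ >> 1 → 011100110010 = 1842
→ >> 2 → 000111001100 = 460
3987 = 111110010011
→ & → 000110000000 = 384
0b000001000001 = 000001000001
→ | → 000111000001 = 449

449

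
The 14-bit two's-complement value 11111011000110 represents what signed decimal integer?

pattern = 11111011000110 (MSB is 1 ⇒ negative)
Invert: 00000100111001, add 1 → 00000100111010 = 314, so the value is -314.
(Equivalently: 16070 - 2^14 = 16070 - 16384 = -314.)

-314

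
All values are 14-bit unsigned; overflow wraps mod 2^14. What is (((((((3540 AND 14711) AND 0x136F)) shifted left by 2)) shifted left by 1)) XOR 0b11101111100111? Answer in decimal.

12743

3540 = 00110111010100
14711 = 11100101110111
→ AND → 00100101010100 = 2388
0x136F = 01001101101111
→ AND → 00000101000100 = 324
→ shifted left by 2 (mod 2^14) → 00010100010000 = 1296
→ shifted left by 1 (mod 2^14) → 00101000100000 = 2592
0b11101111100111 = 11101111100111
→ XOR → 11000111000111 = 12743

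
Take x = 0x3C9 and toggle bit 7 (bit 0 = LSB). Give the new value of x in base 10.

841

x = 0001111001001
bit 7 is currently 1; toggle it via x ^ (1 << 7) = x ^ 128
→ 0001101001001 = 841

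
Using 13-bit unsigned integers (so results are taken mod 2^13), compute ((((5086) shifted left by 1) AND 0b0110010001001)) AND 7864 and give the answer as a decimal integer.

1160

5086 = 1001111011110
→ shifted left by 1 (mod 2^13) → 0011110111100 = 1980
0b0110010001001 = 0110010001001
→ AND → 0010010001000 = 1160
7864 = 1111010111000
→ AND → 0010010001000 = 1160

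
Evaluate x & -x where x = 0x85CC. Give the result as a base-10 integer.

x = 1000010111001100 = 34252
-x (two's complement) = …0111101000110100
AND   = 0000000000000100 = 4
(x & -x isolates the lowest set bit of x.)

4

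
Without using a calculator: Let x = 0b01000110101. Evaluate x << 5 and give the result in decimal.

18080

x = 000001000110101
shift left by 5 → 100011010100000 = 18080
(equivalently, 565 × 2^5 = 565 × 32)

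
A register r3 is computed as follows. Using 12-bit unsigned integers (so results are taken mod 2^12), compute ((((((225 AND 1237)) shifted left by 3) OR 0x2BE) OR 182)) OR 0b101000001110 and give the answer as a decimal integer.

3774

225 = 000011100001
1237 = 010011010101
→ AND → 000011000001 = 193
→ shifted left by 3 (mod 2^12) → 011000001000 = 1544
0x2BE = 001010111110
→ OR → 011010111110 = 1726
182 = 000010110110
→ OR → 011010111110 = 1726
0b101000001110 = 101000001110
→ OR → 111010111110 = 3774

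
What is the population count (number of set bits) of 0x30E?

5

0x30E = 1100001110
Count the 1s: 1 + 1 + 1 + 1 + 1 = 5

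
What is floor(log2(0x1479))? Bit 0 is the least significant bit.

12

0x1479 = 1010001111001
The topmost 1 is at position 12 (since 2^12 = 4096 ≤ 5241 < 8192).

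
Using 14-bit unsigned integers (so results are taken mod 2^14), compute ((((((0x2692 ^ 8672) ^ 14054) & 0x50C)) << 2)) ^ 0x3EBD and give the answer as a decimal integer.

0x2692 = 10011010010010
8672 = 10000111100000
→ ^ → 00011101110010 = 1906
14054 = 11011011100110
→ ^ → 11000110010100 = 12692
0x50C = 00010100001100
→ & → 00000100000100 = 260
→ << 2 (mod 2^14) → 00010000010000 = 1040
0x3EBD = 11111010111101
→ ^ → 11101010101101 = 15021

15021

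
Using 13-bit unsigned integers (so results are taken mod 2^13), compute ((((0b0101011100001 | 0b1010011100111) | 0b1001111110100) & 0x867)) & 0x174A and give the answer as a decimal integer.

66

0b0101011100001 = 0101011100001
0b1010011100111 = 1010011100111
→ | → 1111011100111 = 7911
0b1001111110100 = 1001111110100
→ | → 1111111110111 = 8183
0x867 = 0100001100111
→ & → 0100001100111 = 2151
0x174A = 1011101001010
→ & → 0000001000010 = 66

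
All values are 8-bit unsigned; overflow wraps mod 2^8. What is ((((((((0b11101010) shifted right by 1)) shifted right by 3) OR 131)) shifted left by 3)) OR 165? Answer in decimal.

253

0b11101010 = 11101010
→ shifted right by 1 → 01110101 = 117
→ shifted right by 3 → 00001110 = 14
131 = 10000011
→ OR → 10001111 = 143
→ shifted left by 3 (mod 2^8) → 01111000 = 120
165 = 10100101
→ OR → 11111101 = 253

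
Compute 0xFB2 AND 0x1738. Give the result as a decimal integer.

0xFB2 = 0111110110010
0x1738 = 1011100111000
AND → 0011100110000 = 1840

1840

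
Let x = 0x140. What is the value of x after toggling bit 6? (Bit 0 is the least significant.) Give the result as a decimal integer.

256

x = 000101000000
bit 6 is currently 1; toggle it via x ^ (1 << 6) = x ^ 64
→ 000100000000 = 256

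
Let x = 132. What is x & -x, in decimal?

x = 10000100 = 132
-x (two's complement) = …01111100
AND   = 00000100 = 4
(x & -x isolates the lowest set bit of x.)

4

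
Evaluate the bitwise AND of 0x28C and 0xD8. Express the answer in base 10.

0x28C = 1010001100
0xD8 = 0011011000
AND → 0010001000 = 136

136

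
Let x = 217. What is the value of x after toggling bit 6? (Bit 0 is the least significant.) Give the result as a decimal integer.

153

x = 00011011001
bit 6 is currently 1; toggle it via x ^ (1 << 6) = x ^ 64
→ 00010011001 = 153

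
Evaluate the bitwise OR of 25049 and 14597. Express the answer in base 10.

31197

25049 = 110000111011001
14597 = 011100100000101
 OR → 111100111011101 = 31197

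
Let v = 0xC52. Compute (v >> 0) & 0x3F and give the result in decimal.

v = 110001010010
Shift right by 0: 110001010010
Mask low 6 bits: 010010 = 18

18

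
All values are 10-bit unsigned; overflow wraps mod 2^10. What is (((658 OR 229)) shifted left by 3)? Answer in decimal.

658 = 1010010010
229 = 0011100101
→ OR → 1011110111 = 759
→ shifted left by 3 (mod 2^10) → 1110111000 = 952

952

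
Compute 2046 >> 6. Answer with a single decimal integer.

31

2046 = 11111111110
shift right by 6 → 00000011111 = 31
(equivalently, floor(2046 / 64))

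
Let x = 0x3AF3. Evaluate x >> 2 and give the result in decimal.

3772

0x3AF3 = 11101011110011
shift right by 2 → 00111010111100 = 3772
(equivalently, floor(15091 / 4))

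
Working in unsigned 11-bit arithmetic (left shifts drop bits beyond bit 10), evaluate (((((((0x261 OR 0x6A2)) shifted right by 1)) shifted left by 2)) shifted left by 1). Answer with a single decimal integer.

0x261 = 01001100001
0x6A2 = 11010100010
→ OR → 11011100011 = 1763
→ shifted right by 1 → 01101110001 = 881
→ shifted left by 2 (mod 2^11) → 10111000100 = 1476
→ shifted left by 1 (mod 2^11) → 01110001000 = 904

904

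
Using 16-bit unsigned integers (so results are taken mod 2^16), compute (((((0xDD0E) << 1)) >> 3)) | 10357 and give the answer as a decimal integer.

0xDD0E = 1101110100001110
→ << 1 (mod 2^16) → 1011101000011100 = 47644
→ >> 3 → 0001011101000011 = 5955
10357 = 0010100001110101
→ | → 0011111101110111 = 16247

16247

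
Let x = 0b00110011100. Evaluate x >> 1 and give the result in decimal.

x = 110011100
shift right by 1 → 011001110 = 206
(equivalently, floor(412 / 2))

206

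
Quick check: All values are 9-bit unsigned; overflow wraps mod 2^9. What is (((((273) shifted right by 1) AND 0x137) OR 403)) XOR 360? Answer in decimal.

273 = 100010001
→ shifted right by 1 → 010001000 = 136
0x137 = 100110111
→ AND → 000000000 = 0
403 = 110010011
→ OR → 110010011 = 403
360 = 101101000
→ XOR → 011111011 = 251

251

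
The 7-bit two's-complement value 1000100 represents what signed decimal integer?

-60

pattern = 1000100 (MSB is 1 ⇒ negative)
Invert: 0111011, add 1 → 0111100 = 60, so the value is -60.
(Equivalently: 68 - 2^7 = 68 - 128 = -60.)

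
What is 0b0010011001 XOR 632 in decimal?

a = 0010011001
632 = 1001111000
XOR → 1011100001 = 737

737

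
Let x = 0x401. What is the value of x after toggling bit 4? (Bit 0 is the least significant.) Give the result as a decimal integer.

x = 10000000001
bit 4 is currently 0; toggle it via x ^ (1 << 4) = x ^ 16
→ 10000010001 = 1041

1041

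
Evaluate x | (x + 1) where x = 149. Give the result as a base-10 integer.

151

x = 10010101 = 149
x + 1 = 10010110
OR    = 10010111 = 151
(x | (x + 1) sets the lowest cleared bit.)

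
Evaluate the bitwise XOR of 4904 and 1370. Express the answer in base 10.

4904 = 1001100101000
1370 = 0010101011010
XOR → 1011001110010 = 5746

5746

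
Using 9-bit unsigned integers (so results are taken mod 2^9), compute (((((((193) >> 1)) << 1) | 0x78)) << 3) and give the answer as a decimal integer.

448

193 = 011000001
→ >> 1 → 001100000 = 96
→ << 1 (mod 2^9) → 011000000 = 192
0x78 = 001111000
→ | → 011111000 = 248
→ << 3 (mod 2^9) → 111000000 = 448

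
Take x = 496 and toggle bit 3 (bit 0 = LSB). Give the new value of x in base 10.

x = 111110000
bit 3 is currently 0; toggle it via x ^ (1 << 3) = x ^ 8
→ 111111000 = 504

504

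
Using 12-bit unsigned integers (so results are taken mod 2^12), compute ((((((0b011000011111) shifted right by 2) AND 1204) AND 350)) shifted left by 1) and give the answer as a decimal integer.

0b011000011111 = 011000011111
→ shifted right by 2 → 000110000111 = 391
1204 = 010010110100
→ AND → 000010000100 = 132
350 = 000101011110
→ AND → 000000000100 = 4
→ shifted left by 1 (mod 2^12) → 000000001000 = 8

8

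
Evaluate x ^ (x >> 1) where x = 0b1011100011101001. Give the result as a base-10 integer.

58525

x = 1011100011101001 = 47337
x>>1 = 0101110001110100
XOR  = 1110010010011101 = 58525
(x ^ (x >> 1) gives the standard binary-reflected Gray code of x.)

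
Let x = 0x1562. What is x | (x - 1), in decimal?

5475

x = 1010101100010 = 5474
x - 1 = 1010101100001
OR    = 1010101100011 = 5475
(x | (x - 1) sets all bits below the lowest set bit.)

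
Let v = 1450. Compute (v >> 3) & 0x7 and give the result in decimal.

v = 00010110101010
Shift right by 3: 00010110101
Mask low 3 bits: 101 = 5

5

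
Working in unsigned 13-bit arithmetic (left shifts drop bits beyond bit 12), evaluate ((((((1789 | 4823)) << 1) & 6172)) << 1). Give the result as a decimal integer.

4152

1789 = 0011011111101
4823 = 1001011010111
→ | → 1011011111111 = 5887
→ << 1 (mod 2^13) → 0110111111110 = 3582
6172 = 1100000011100
→ & → 0100000011100 = 2076
→ << 1 (mod 2^13) → 1000000111000 = 4152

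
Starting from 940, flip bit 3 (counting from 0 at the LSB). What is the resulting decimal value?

932

x = 1110101100
bit 3 is currently 1; toggle it via x ^ (1 << 3) = x ^ 8
→ 1110100100 = 932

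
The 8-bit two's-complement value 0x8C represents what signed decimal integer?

-116

pattern = 10001100 (MSB is 1 ⇒ negative)
Invert: 01110011, add 1 → 01110100 = 116, so the value is -116.
(Equivalently: 140 - 2^8 = 140 - 256 = -116.)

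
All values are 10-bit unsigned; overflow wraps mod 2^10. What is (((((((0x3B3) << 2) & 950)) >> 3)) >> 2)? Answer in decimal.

20

0x3B3 = 1110110011
→ << 2 (mod 2^10) → 1011001100 = 716
950 = 1110110110
→ & → 1010000100 = 644
→ >> 3 → 0001010000 = 80
→ >> 2 → 0000010100 = 20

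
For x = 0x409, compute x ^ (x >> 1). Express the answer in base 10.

x = 10000001001 = 1033
x>>1 = 01000000100
XOR  = 11000001101 = 1549
(x ^ (x >> 1) gives the standard binary-reflected Gray code of x.)

1549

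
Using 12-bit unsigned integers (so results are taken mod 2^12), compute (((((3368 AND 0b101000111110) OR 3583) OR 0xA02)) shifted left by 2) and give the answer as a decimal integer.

4092

3368 = 110100101000
0b101000111110 = 101000111110
→ AND → 100000101000 = 2088
3583 = 110111111111
→ OR → 110111111111 = 3583
0xA02 = 101000000010
→ OR → 111111111111 = 4095
→ shifted left by 2 (mod 2^12) → 111111111100 = 4092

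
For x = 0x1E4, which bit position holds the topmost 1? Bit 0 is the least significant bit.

8

0x1E4 = 111100100
The topmost 1 is at position 8 (since 2^8 = 256 ≤ 484 < 512).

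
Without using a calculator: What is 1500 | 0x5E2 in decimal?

1500 = 10111011100
0x5E2 = 10111100010
 OR → 10111111110 = 1534

1534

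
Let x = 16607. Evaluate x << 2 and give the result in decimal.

16607 = 00100000011011111
shift left by 2 → 10000001101111100 = 66428
(equivalently, 16607 × 2^2 = 16607 × 4)

66428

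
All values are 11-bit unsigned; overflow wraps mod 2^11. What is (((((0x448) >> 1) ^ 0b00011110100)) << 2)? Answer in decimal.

0x448 = 10001001000
→ >> 1 → 01000100100 = 548
0b00011110100 = 00011110100
→ ^ → 01011010000 = 720
→ << 2 (mod 2^11) → 01101000000 = 832

832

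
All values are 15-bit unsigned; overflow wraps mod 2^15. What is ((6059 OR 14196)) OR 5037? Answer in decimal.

14335

6059 = 001011110101011
14196 = 011011101110100
→ OR → 011011111111111 = 14335
5037 = 001001110101101
→ OR → 011011111111111 = 14335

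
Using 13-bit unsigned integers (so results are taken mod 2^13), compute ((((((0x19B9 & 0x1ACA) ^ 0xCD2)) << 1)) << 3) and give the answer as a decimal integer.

0x19B9 = 1100110111001
0x1ACA = 1101011001010
→ & → 1100010001000 = 6280
0xCD2 = 0110011010010
→ ^ → 1010001011010 = 5210
→ << 1 (mod 2^13) → 0100010110100 = 2228
→ << 3 (mod 2^13) → 0010110100000 = 1440

1440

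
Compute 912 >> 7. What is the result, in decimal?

912 = 1110010000
shift right by 7 → 0000000111 = 7
(equivalently, floor(912 / 128))

7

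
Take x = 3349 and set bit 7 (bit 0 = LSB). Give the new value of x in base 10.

3477

x = 0110100010101
bit 7 is currently 0; set it via x | (1 << 7) = x | 128
→ 0110110010101 = 3477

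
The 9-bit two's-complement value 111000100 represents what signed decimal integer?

-60

pattern = 111000100 (MSB is 1 ⇒ negative)
Invert: 000111011, add 1 → 000111100 = 60, so the value is -60.
(Equivalently: 452 - 2^9 = 452 - 512 = -60.)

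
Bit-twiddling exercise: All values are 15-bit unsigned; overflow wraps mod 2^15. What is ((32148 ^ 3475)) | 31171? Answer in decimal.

32148 = 111110110010100
3475 = 000110110010011
→ ^ → 111000000000111 = 28679
31171 = 111100111000011
→ | → 111100111000111 = 31175

31175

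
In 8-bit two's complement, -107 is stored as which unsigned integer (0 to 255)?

107 in 8 bits: 01101011
Invert: 10010100
Add 1:  10010101 = 149
(Check: 2^8 - 107 = 256 - 107 = 149.)

149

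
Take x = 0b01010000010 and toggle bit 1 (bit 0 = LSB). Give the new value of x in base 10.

x = 01010000010
bit 1 is currently 1; toggle it via x ^ (1 << 1) = x ^ 2
→ 01010000000 = 640

640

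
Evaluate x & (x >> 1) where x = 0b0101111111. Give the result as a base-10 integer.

63

x = 101111111 = 383
x>>1 = 010111111
AND  = 000111111 = 63
(x & (x >> 1) has a 1 wherever x has two consecutive 1 bits.)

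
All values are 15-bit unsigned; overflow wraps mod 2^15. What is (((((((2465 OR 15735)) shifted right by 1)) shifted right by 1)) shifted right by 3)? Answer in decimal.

495

2465 = 000100110100001
15735 = 011110101110111
→ OR → 011110111110111 = 15863
→ shifted right by 1 → 001111011111011 = 7931
→ shifted right by 1 → 000111101111101 = 3965
→ shifted right by 3 → 000000111101111 = 495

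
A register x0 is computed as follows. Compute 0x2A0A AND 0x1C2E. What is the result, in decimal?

0x2A0A = 10101000001010
0x1C2E = 01110000101110
AND → 00100000001010 = 2058

2058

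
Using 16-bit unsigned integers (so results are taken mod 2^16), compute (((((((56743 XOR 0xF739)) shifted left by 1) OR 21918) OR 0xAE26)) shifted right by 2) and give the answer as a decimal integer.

56743 = 1101110110100111
0xF739 = 1111011100111001
→ XOR → 0010101010011110 = 10910
→ shifted left by 1 (mod 2^16) → 0101010100111100 = 21820
21918 = 0101010110011110
→ OR → 0101010110111110 = 21950
0xAE26 = 1010111000100110
→ OR → 1111111110111110 = 65470
→ shifted right by 2 → 0011111111101111 = 16367

16367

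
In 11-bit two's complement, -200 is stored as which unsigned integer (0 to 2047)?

200 in 11 bits: 00011001000
Invert: 11100110111
Add 1:  11100111000 = 1848
(Check: 2^11 - 200 = 2048 - 200 = 1848.)

1848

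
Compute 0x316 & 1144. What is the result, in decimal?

16

0x316 = 01100010110
1144 = 10001111000
AND → 00000010000 = 16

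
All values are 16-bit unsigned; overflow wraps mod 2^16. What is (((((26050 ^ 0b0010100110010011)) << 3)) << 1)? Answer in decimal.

50448

26050 = 0110010111000010
0b0010100110010011 = 0010100110010011
→ ^ → 0100110001010001 = 19537
→ << 3 (mod 2^16) → 0110001010001000 = 25224
→ << 1 (mod 2^16) → 1100010100010000 = 50448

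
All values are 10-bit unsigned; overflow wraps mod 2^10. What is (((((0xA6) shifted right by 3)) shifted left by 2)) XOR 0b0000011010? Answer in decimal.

0xA6 = 0010100110
→ shifted right by 3 → 0000010100 = 20
→ shifted left by 2 (mod 2^10) → 0001010000 = 80
0b0000011010 = 0000011010
→ XOR → 0001001010 = 74

74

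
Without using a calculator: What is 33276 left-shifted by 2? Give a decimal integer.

33276 = 001000000111111100
shift left by 2 → 100000011111110000 = 133104
(equivalently, 33276 × 2^2 = 33276 × 4)

133104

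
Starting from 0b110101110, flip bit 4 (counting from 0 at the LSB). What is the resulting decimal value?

446

x = 110101110
bit 4 is currently 0; toggle it via x ^ (1 << 4) = x ^ 16
→ 110111110 = 446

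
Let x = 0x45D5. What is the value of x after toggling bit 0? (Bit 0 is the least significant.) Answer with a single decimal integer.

x = 0100010111010101
bit 0 is currently 1; toggle it via x ^ (1 << 0) = x ^ 1
→ 0100010111010100 = 17876

17876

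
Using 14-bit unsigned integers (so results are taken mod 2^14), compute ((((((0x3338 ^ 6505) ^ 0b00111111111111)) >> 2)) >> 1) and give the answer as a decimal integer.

0x3338 = 11001100111000
6505 = 01100101101001
→ ^ → 10101001010001 = 10833
0b00111111111111 = 00111111111111
→ ^ → 10010110101110 = 9646
→ >> 2 → 00100101101011 = 2411
→ >> 1 → 00010010110101 = 1205

1205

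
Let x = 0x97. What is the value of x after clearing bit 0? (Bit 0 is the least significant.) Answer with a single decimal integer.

150

x = 10010111
bit 0 is currently 1; clear it via x & ~(1 << 0) = x & ~1
→ 10010110 = 150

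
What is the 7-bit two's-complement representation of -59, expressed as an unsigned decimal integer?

69

59 in 7 bits: 0111011
Invert: 1000100
Add 1:  1000101 = 69
(Check: 2^7 - 59 = 128 - 59 = 69.)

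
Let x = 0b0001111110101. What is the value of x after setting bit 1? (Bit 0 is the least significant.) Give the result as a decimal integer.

1015

x = 0001111110101
bit 1 is currently 0; set it via x | (1 << 1) = x | 2
→ 0001111110111 = 1015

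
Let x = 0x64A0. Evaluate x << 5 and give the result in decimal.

824320

0x64A0 = 00000110010010100000
shift left by 5 → 11001001010000000000 = 824320
(equivalently, 25760 × 2^5 = 25760 × 32)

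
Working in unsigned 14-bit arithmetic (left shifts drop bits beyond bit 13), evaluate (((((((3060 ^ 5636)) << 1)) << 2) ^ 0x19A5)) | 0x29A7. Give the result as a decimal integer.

16295

3060 = 00101111110100
5636 = 01011000000100
→ ^ → 01110111110000 = 7664
→ << 1 (mod 2^14) → 11101111100000 = 15328
→ << 2 (mod 2^14) → 10111110000000 = 12160
0x19A5 = 01100110100101
→ ^ → 11011000100101 = 13861
0x29A7 = 10100110100111
→ | → 11111110100111 = 16295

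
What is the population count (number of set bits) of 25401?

25401 = 110001100111001
Count the 1s: 1 + 1 + 1 + 1 + 1 + 1 + 1 + 1 = 8

8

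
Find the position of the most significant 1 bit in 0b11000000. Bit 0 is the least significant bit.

0b11000000 = 11000000
The topmost 1 is at position 7 (since 2^7 = 128 ≤ 192 < 256).

7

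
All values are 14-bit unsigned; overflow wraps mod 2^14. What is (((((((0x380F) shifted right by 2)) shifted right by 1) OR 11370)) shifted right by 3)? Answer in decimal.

1517

0x380F = 11100000001111
→ shifted right by 2 → 00111000000011 = 3587
→ shifted right by 1 → 00011100000001 = 1793
11370 = 10110001101010
→ OR → 10111101101011 = 12139
→ shifted right by 3 → 00010111101101 = 1517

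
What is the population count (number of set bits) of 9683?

8

9683 = 10010111010011
Count the 1s: 1 + 1 + 1 + 1 + 1 + 1 + 1 + 1 = 8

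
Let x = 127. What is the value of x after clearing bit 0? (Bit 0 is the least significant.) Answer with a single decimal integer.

x = 001111111
bit 0 is currently 1; clear it via x & ~(1 << 0) = x & ~1
→ 001111110 = 126

126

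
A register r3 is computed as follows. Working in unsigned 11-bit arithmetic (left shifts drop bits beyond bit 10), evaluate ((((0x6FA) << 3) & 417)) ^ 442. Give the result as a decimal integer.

58

0x6FA = 11011111010
→ << 3 (mod 2^11) → 11111010000 = 2000
417 = 00110100001
→ & → 00110000000 = 384
442 = 00110111010
→ ^ → 00000111010 = 58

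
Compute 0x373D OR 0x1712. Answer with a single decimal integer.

14143

0x373D = 11011100111101
0x1712 = 01011100010010
 OR → 11011100111111 = 14143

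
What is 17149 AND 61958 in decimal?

17149 = 0100001011111101
61958 = 1111001000000110
AND → 0100001000000100 = 16900

16900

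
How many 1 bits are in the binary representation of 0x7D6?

8

0x7D6 = 11111010110
Count the 1s: 1 + 1 + 1 + 1 + 1 + 1 + 1 + 1 = 8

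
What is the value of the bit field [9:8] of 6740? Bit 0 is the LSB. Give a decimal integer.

2

v = 1101001010100
Shift right by 8: 11010
Mask low 2 bits: 10 = 2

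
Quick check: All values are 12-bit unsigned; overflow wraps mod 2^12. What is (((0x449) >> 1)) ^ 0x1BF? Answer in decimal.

923

0x449 = 010001001001
→ >> 1 → 001000100100 = 548
0x1BF = 000110111111
→ ^ → 001110011011 = 923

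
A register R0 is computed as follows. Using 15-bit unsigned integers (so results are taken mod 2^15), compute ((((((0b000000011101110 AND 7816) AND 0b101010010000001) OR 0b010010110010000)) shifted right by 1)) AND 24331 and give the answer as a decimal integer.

4616

0b000000011101110 = 000000011101110
7816 = 001111010001000
→ AND → 000000010001000 = 136
0b101010010000001 = 101010010000001
→ AND → 000000010000000 = 128
0b010010110010000 = 010010110010000
→ OR → 010010110010000 = 9616
→ shifted right by 1 → 001001011001000 = 4808
24331 = 101111100001011
→ AND → 001001000001000 = 4616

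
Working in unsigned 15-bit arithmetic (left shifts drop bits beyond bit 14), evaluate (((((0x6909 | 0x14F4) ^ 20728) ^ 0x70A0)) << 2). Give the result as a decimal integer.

30356

0x6909 = 110100100001001
0x14F4 = 001010011110100
→ | → 111110111111101 = 32253
20728 = 101000011111000
→ ^ → 010110100000101 = 11525
0x70A0 = 111000010100000
→ ^ → 101110110100101 = 23973
→ << 2 (mod 2^15) → 111011010010100 = 30356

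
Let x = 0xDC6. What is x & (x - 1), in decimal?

x = 110111000110 = 3526
x - 1 = 110111000101
AND   = 110111000100 = 3524
(x & (x - 1) clears the lowest set bit of x.)

3524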